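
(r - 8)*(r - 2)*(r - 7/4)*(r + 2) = r^4 - 39*r^3/4 + 10*r^2 + 39*r - 56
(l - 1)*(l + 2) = l^2 + l - 2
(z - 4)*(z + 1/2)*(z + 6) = z^3 + 5*z^2/2 - 23*z - 12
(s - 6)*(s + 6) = s^2 - 36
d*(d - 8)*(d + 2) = d^3 - 6*d^2 - 16*d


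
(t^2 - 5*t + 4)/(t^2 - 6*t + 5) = (t - 4)/(t - 5)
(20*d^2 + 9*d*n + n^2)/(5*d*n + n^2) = (4*d + n)/n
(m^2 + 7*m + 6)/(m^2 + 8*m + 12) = (m + 1)/(m + 2)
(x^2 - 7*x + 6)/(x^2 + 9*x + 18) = (x^2 - 7*x + 6)/(x^2 + 9*x + 18)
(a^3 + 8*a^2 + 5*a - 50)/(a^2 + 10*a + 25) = a - 2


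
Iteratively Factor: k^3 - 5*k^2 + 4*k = (k)*(k^2 - 5*k + 4) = k*(k - 4)*(k - 1)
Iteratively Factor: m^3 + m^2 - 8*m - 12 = (m + 2)*(m^2 - m - 6) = (m + 2)^2*(m - 3)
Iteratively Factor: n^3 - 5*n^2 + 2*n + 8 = (n - 2)*(n^2 - 3*n - 4) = (n - 2)*(n + 1)*(n - 4)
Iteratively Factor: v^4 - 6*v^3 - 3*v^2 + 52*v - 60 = (v - 2)*(v^3 - 4*v^2 - 11*v + 30) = (v - 2)*(v + 3)*(v^2 - 7*v + 10) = (v - 2)^2*(v + 3)*(v - 5)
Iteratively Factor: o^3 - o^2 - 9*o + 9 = (o - 3)*(o^2 + 2*o - 3) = (o - 3)*(o + 3)*(o - 1)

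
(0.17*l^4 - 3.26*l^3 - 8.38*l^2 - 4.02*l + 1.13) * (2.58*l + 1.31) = 0.4386*l^5 - 8.1881*l^4 - 25.891*l^3 - 21.3494*l^2 - 2.3508*l + 1.4803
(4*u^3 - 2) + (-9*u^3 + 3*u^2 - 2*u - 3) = -5*u^3 + 3*u^2 - 2*u - 5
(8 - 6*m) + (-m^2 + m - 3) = -m^2 - 5*m + 5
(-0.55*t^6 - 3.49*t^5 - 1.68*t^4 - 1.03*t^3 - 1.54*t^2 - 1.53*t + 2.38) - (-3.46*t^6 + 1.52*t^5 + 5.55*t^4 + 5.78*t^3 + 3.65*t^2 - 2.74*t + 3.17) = 2.91*t^6 - 5.01*t^5 - 7.23*t^4 - 6.81*t^3 - 5.19*t^2 + 1.21*t - 0.79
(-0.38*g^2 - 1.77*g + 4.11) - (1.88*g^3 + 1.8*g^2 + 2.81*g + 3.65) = -1.88*g^3 - 2.18*g^2 - 4.58*g + 0.46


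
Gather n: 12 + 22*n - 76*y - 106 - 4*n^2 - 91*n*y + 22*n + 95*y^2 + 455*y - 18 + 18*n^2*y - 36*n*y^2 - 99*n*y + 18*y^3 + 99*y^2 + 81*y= n^2*(18*y - 4) + n*(-36*y^2 - 190*y + 44) + 18*y^3 + 194*y^2 + 460*y - 112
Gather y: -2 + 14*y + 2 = 14*y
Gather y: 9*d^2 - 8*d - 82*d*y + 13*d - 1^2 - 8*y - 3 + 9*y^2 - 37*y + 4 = 9*d^2 + 5*d + 9*y^2 + y*(-82*d - 45)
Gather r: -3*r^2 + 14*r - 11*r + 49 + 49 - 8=-3*r^2 + 3*r + 90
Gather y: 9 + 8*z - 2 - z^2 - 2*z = -z^2 + 6*z + 7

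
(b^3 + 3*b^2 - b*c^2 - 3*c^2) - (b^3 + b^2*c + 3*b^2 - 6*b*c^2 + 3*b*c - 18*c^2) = -b^2*c + 5*b*c^2 - 3*b*c + 15*c^2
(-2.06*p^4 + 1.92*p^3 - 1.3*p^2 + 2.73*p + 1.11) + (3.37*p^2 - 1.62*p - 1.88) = -2.06*p^4 + 1.92*p^3 + 2.07*p^2 + 1.11*p - 0.77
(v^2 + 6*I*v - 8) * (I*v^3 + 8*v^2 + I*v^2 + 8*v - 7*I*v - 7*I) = I*v^5 + 2*v^4 + I*v^4 + 2*v^3 + 33*I*v^3 - 22*v^2 + 33*I*v^2 - 22*v + 56*I*v + 56*I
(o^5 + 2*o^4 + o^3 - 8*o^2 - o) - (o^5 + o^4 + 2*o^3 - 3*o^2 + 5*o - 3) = o^4 - o^3 - 5*o^2 - 6*o + 3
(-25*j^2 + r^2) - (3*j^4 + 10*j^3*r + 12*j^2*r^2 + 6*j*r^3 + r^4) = -3*j^4 - 10*j^3*r - 12*j^2*r^2 - 25*j^2 - 6*j*r^3 - r^4 + r^2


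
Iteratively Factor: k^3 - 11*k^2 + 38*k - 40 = (k - 5)*(k^2 - 6*k + 8) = (k - 5)*(k - 2)*(k - 4)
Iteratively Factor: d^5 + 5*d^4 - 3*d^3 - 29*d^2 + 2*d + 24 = (d + 1)*(d^4 + 4*d^3 - 7*d^2 - 22*d + 24) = (d - 1)*(d + 1)*(d^3 + 5*d^2 - 2*d - 24) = (d - 1)*(d + 1)*(d + 4)*(d^2 + d - 6) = (d - 2)*(d - 1)*(d + 1)*(d + 4)*(d + 3)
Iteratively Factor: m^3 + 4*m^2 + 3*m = (m + 1)*(m^2 + 3*m) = (m + 1)*(m + 3)*(m)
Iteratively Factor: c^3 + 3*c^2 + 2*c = (c + 1)*(c^2 + 2*c) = (c + 1)*(c + 2)*(c)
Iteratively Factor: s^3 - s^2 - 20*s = (s + 4)*(s^2 - 5*s) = (s - 5)*(s + 4)*(s)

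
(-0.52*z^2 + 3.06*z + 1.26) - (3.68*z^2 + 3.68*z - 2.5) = -4.2*z^2 - 0.62*z + 3.76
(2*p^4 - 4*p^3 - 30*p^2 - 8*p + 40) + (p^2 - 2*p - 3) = 2*p^4 - 4*p^3 - 29*p^2 - 10*p + 37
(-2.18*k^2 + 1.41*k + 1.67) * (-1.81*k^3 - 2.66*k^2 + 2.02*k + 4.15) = 3.9458*k^5 + 3.2467*k^4 - 11.1769*k^3 - 10.641*k^2 + 9.2249*k + 6.9305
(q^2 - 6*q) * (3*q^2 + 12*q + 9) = 3*q^4 - 6*q^3 - 63*q^2 - 54*q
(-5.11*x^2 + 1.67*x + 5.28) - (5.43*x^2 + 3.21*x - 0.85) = -10.54*x^2 - 1.54*x + 6.13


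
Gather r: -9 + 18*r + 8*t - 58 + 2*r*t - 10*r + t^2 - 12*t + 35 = r*(2*t + 8) + t^2 - 4*t - 32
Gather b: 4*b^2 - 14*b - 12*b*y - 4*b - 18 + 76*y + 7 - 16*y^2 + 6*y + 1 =4*b^2 + b*(-12*y - 18) - 16*y^2 + 82*y - 10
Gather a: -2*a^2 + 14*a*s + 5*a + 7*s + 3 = -2*a^2 + a*(14*s + 5) + 7*s + 3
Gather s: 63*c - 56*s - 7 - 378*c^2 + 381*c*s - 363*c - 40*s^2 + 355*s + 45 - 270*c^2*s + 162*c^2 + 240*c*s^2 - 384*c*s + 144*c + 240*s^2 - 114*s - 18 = -216*c^2 - 156*c + s^2*(240*c + 200) + s*(-270*c^2 - 3*c + 185) + 20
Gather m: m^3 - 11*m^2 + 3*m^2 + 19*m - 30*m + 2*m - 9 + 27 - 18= m^3 - 8*m^2 - 9*m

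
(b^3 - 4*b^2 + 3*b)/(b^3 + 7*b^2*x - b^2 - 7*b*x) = (b - 3)/(b + 7*x)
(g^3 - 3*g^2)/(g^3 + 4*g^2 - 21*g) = g/(g + 7)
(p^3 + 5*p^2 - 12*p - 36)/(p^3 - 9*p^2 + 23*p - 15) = (p^2 + 8*p + 12)/(p^2 - 6*p + 5)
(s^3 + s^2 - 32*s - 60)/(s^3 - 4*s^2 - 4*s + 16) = (s^2 - s - 30)/(s^2 - 6*s + 8)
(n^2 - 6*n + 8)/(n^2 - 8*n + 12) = (n - 4)/(n - 6)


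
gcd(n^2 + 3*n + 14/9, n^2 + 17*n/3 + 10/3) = n + 2/3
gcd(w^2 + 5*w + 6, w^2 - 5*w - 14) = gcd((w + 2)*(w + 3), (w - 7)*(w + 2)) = w + 2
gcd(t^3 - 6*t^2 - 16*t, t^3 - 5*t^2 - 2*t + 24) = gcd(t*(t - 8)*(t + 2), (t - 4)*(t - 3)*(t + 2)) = t + 2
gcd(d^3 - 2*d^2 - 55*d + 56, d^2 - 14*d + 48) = d - 8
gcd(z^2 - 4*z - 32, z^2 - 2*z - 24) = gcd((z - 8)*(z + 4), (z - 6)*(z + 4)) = z + 4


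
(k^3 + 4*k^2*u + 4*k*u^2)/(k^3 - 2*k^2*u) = (k^2 + 4*k*u + 4*u^2)/(k*(k - 2*u))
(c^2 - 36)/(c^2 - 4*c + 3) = (c^2 - 36)/(c^2 - 4*c + 3)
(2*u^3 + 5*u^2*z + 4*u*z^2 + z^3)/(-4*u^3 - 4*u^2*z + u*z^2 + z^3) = (u + z)/(-2*u + z)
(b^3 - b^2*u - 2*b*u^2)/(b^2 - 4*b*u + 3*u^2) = b*(b^2 - b*u - 2*u^2)/(b^2 - 4*b*u + 3*u^2)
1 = 1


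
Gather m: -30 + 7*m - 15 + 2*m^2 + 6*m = 2*m^2 + 13*m - 45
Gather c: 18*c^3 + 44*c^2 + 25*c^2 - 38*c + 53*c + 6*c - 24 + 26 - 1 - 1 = 18*c^3 + 69*c^2 + 21*c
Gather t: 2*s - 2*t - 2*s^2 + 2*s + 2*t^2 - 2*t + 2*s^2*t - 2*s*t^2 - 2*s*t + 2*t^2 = -2*s^2 + 4*s + t^2*(4 - 2*s) + t*(2*s^2 - 2*s - 4)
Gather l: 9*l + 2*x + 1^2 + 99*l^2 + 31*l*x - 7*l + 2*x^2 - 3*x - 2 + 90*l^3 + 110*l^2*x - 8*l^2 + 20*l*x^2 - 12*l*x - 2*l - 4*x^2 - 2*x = 90*l^3 + l^2*(110*x + 91) + l*(20*x^2 + 19*x) - 2*x^2 - 3*x - 1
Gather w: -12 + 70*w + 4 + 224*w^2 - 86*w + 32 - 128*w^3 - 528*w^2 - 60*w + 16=-128*w^3 - 304*w^2 - 76*w + 40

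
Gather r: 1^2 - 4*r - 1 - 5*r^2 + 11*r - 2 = -5*r^2 + 7*r - 2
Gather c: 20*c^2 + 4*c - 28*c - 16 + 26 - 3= 20*c^2 - 24*c + 7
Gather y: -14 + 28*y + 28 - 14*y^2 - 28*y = 14 - 14*y^2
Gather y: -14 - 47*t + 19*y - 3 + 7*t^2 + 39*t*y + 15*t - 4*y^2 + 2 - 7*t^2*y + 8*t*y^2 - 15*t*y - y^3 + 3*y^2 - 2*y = 7*t^2 - 32*t - y^3 + y^2*(8*t - 1) + y*(-7*t^2 + 24*t + 17) - 15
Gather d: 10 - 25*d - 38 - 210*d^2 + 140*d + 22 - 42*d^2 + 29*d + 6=-252*d^2 + 144*d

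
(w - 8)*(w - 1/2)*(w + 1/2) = w^3 - 8*w^2 - w/4 + 2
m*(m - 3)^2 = m^3 - 6*m^2 + 9*m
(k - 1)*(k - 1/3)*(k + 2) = k^3 + 2*k^2/3 - 7*k/3 + 2/3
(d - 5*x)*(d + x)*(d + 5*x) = d^3 + d^2*x - 25*d*x^2 - 25*x^3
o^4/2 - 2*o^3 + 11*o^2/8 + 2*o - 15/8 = (o/2 + 1/2)*(o - 5/2)*(o - 3/2)*(o - 1)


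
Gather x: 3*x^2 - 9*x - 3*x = 3*x^2 - 12*x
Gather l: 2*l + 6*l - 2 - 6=8*l - 8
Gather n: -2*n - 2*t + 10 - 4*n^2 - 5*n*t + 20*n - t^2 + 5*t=-4*n^2 + n*(18 - 5*t) - t^2 + 3*t + 10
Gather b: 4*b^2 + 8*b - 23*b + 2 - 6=4*b^2 - 15*b - 4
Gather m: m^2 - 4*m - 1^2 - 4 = m^2 - 4*m - 5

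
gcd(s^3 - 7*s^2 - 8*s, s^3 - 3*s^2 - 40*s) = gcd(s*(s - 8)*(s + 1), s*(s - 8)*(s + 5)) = s^2 - 8*s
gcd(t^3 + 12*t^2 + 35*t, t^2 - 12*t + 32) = 1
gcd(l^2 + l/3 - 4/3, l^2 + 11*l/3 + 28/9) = l + 4/3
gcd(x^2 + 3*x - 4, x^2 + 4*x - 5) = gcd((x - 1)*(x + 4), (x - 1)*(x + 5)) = x - 1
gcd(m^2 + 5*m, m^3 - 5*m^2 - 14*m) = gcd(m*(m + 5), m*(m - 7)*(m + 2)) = m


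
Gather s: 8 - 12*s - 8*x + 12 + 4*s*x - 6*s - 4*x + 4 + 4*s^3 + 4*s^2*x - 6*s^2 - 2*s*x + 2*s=4*s^3 + s^2*(4*x - 6) + s*(2*x - 16) - 12*x + 24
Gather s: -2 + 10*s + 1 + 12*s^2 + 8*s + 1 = 12*s^2 + 18*s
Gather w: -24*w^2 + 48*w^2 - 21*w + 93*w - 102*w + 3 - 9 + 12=24*w^2 - 30*w + 6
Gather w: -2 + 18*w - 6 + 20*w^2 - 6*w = 20*w^2 + 12*w - 8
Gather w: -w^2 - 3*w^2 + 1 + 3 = 4 - 4*w^2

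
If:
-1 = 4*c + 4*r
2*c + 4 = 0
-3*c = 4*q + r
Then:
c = -2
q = 17/16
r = 7/4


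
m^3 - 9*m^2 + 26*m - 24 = (m - 4)*(m - 3)*(m - 2)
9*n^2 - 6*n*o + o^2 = (-3*n + o)^2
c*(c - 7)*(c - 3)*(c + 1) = c^4 - 9*c^3 + 11*c^2 + 21*c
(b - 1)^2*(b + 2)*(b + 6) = b^4 + 6*b^3 - 3*b^2 - 16*b + 12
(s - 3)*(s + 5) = s^2 + 2*s - 15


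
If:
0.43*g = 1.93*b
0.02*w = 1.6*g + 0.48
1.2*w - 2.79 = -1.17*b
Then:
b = -0.06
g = -0.27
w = 2.38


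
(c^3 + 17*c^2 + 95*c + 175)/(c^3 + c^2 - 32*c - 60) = (c^2 + 12*c + 35)/(c^2 - 4*c - 12)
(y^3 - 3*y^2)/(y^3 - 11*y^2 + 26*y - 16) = y^2*(y - 3)/(y^3 - 11*y^2 + 26*y - 16)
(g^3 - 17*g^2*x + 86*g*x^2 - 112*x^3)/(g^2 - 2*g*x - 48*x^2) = (g^2 - 9*g*x + 14*x^2)/(g + 6*x)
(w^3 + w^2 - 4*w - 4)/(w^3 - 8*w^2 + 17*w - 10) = (w^2 + 3*w + 2)/(w^2 - 6*w + 5)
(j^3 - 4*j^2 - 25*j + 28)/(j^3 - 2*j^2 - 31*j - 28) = (j - 1)/(j + 1)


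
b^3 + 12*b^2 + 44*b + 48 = (b + 2)*(b + 4)*(b + 6)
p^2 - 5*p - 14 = (p - 7)*(p + 2)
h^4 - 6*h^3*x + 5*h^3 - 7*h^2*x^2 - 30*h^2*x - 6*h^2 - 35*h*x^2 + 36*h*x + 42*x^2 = (h - 1)*(h + 6)*(h - 7*x)*(h + x)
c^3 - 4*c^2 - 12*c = c*(c - 6)*(c + 2)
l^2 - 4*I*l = l*(l - 4*I)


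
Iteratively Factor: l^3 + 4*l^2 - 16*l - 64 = (l - 4)*(l^2 + 8*l + 16) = (l - 4)*(l + 4)*(l + 4)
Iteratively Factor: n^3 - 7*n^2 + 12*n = (n)*(n^2 - 7*n + 12) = n*(n - 3)*(n - 4)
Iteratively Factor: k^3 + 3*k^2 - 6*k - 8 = (k + 4)*(k^2 - k - 2) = (k - 2)*(k + 4)*(k + 1)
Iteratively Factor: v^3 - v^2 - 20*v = (v)*(v^2 - v - 20) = v*(v - 5)*(v + 4)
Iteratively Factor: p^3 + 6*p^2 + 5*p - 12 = (p - 1)*(p^2 + 7*p + 12) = (p - 1)*(p + 4)*(p + 3)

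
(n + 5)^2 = n^2 + 10*n + 25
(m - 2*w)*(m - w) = m^2 - 3*m*w + 2*w^2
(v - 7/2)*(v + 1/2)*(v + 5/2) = v^3 - v^2/2 - 37*v/4 - 35/8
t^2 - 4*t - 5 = (t - 5)*(t + 1)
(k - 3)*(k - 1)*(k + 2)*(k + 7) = k^4 + 5*k^3 - 19*k^2 - 29*k + 42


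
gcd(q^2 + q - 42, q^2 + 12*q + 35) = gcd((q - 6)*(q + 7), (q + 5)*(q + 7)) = q + 7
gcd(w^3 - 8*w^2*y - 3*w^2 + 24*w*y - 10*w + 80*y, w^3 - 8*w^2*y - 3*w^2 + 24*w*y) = -w + 8*y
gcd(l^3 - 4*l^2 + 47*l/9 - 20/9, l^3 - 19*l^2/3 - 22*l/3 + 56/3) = l - 4/3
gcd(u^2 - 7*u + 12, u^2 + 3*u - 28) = u - 4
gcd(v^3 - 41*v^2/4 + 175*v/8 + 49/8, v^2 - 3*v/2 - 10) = 1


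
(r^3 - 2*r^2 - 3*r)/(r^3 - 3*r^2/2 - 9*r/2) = 2*(r + 1)/(2*r + 3)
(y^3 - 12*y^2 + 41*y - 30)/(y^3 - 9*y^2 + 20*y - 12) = (y - 5)/(y - 2)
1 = 1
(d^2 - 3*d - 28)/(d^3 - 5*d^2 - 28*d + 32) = (d - 7)/(d^2 - 9*d + 8)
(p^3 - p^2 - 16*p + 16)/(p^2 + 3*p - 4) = p - 4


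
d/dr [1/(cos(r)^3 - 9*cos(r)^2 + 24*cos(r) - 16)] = 3*(cos(r) - 2)*sin(r)/((cos(r) - 4)^3*(cos(r) - 1)^2)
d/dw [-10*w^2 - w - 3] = -20*w - 1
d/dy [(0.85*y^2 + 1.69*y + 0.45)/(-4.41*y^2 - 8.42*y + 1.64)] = (0.2959*y^2 + 6.757*y + 6.5606)/(19.4481*y^4 + 74.2644*y^3 + 56.4316*y^2 - 27.6176*y + 2.6896)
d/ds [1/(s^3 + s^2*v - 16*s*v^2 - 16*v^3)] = (-3*s^2 - 2*s*v + 16*v^2)/(s^3 + s^2*v - 16*s*v^2 - 16*v^3)^2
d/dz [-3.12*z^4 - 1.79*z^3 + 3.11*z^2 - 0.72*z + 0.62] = -12.48*z^3 - 5.37*z^2 + 6.22*z - 0.72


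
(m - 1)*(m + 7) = m^2 + 6*m - 7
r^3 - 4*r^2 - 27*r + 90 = (r - 6)*(r - 3)*(r + 5)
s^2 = s^2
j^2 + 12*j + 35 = (j + 5)*(j + 7)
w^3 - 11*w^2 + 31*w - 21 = (w - 7)*(w - 3)*(w - 1)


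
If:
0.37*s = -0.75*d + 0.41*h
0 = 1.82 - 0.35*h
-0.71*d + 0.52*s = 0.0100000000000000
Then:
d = 1.69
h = 5.20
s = 2.33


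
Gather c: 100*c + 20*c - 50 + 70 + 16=120*c + 36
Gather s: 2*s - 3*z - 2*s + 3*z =0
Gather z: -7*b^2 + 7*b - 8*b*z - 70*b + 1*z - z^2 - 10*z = -7*b^2 - 63*b - z^2 + z*(-8*b - 9)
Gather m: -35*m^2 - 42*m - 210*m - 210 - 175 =-35*m^2 - 252*m - 385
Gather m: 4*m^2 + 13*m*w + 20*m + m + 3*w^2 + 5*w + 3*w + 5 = 4*m^2 + m*(13*w + 21) + 3*w^2 + 8*w + 5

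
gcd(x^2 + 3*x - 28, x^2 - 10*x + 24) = x - 4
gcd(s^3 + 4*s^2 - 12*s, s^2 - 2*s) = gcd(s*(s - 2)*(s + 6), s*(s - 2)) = s^2 - 2*s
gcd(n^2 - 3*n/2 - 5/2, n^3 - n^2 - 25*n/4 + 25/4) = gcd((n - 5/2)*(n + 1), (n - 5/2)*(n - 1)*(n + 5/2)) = n - 5/2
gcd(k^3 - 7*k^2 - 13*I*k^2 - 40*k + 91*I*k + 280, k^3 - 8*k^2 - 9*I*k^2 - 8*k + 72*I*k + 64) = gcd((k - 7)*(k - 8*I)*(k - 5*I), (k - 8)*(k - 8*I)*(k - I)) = k - 8*I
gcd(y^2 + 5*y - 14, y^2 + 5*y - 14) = y^2 + 5*y - 14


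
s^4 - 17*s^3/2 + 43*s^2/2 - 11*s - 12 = (s - 4)*(s - 3)*(s - 2)*(s + 1/2)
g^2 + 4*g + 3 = (g + 1)*(g + 3)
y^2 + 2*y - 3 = (y - 1)*(y + 3)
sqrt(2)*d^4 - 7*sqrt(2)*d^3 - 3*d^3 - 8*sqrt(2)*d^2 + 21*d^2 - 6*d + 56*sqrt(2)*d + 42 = (d - 7)*(d - 3*sqrt(2))*(d + sqrt(2))*(sqrt(2)*d + 1)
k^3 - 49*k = k*(k - 7)*(k + 7)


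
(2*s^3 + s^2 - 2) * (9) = 18*s^3 + 9*s^2 - 18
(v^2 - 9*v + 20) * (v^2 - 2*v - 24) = v^4 - 11*v^3 + 14*v^2 + 176*v - 480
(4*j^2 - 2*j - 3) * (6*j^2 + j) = 24*j^4 - 8*j^3 - 20*j^2 - 3*j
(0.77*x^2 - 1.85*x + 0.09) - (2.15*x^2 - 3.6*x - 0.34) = -1.38*x^2 + 1.75*x + 0.43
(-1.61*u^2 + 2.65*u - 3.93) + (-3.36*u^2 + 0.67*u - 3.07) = -4.97*u^2 + 3.32*u - 7.0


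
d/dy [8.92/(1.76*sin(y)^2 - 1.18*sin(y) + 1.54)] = (10.5256 - 31.3984*sin(y))*cos(y)/(1.76*sin(y)^2 - 1.18*sin(y) + 1.54)^2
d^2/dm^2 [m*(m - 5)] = 2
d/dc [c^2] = 2*c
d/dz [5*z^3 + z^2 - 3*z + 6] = 15*z^2 + 2*z - 3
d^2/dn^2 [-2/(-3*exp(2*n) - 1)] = (72*exp(2*n) - 24)*exp(2*n)/(3*exp(2*n) + 1)^3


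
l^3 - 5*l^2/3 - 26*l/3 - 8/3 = (l - 4)*(l + 1/3)*(l + 2)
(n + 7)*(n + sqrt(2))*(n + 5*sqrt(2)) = n^3 + 7*n^2 + 6*sqrt(2)*n^2 + 10*n + 42*sqrt(2)*n + 70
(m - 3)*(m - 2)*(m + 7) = m^3 + 2*m^2 - 29*m + 42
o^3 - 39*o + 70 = (o - 5)*(o - 2)*(o + 7)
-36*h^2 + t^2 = (-6*h + t)*(6*h + t)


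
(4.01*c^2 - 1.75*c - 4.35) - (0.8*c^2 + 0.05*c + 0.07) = 3.21*c^2 - 1.8*c - 4.42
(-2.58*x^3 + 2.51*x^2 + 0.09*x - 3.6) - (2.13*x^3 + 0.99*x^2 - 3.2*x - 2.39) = -4.71*x^3 + 1.52*x^2 + 3.29*x - 1.21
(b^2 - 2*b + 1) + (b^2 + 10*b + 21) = 2*b^2 + 8*b + 22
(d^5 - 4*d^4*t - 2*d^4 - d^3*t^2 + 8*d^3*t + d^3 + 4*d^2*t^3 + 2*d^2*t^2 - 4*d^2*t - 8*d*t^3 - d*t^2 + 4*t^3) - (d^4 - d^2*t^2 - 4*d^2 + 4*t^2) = d^5 - 4*d^4*t - 3*d^4 - d^3*t^2 + 8*d^3*t + d^3 + 4*d^2*t^3 + 3*d^2*t^2 - 4*d^2*t + 4*d^2 - 8*d*t^3 - d*t^2 + 4*t^3 - 4*t^2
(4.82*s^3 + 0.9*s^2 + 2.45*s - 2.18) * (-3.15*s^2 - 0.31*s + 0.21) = -15.183*s^5 - 4.3292*s^4 - 6.9843*s^3 + 6.2965*s^2 + 1.1903*s - 0.4578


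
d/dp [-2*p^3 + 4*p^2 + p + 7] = -6*p^2 + 8*p + 1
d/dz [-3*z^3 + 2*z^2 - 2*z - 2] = -9*z^2 + 4*z - 2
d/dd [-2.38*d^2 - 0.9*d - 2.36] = -4.76*d - 0.9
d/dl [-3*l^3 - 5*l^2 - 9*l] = -9*l^2 - 10*l - 9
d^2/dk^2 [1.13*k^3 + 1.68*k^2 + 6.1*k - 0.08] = 6.78*k + 3.36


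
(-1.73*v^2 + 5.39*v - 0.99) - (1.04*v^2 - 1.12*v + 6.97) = -2.77*v^2 + 6.51*v - 7.96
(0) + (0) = 0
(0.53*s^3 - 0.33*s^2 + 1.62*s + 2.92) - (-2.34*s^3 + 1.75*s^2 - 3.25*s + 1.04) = 2.87*s^3 - 2.08*s^2 + 4.87*s + 1.88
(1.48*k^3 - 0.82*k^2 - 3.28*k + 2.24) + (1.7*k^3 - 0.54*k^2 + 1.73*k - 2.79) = 3.18*k^3 - 1.36*k^2 - 1.55*k - 0.55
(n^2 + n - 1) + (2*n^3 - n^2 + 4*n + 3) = 2*n^3 + 5*n + 2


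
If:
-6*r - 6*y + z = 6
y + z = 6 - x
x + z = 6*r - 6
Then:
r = 13/5 - z/30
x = 48/5 - 6*z/5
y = z/5 - 18/5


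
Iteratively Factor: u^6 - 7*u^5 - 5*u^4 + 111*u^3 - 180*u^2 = (u - 3)*(u^5 - 4*u^4 - 17*u^3 + 60*u^2) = u*(u - 3)*(u^4 - 4*u^3 - 17*u^2 + 60*u) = u*(u - 3)*(u + 4)*(u^3 - 8*u^2 + 15*u) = u^2*(u - 3)*(u + 4)*(u^2 - 8*u + 15) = u^2*(u - 5)*(u - 3)*(u + 4)*(u - 3)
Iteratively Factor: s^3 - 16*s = (s + 4)*(s^2 - 4*s) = s*(s + 4)*(s - 4)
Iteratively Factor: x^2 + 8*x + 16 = (x + 4)*(x + 4)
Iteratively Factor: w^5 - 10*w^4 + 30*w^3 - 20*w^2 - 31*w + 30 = (w - 5)*(w^4 - 5*w^3 + 5*w^2 + 5*w - 6) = (w - 5)*(w - 3)*(w^3 - 2*w^2 - w + 2) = (w - 5)*(w - 3)*(w - 2)*(w^2 - 1) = (w - 5)*(w - 3)*(w - 2)*(w + 1)*(w - 1)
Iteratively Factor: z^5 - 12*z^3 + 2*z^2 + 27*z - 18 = (z - 3)*(z^4 + 3*z^3 - 3*z^2 - 7*z + 6) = (z - 3)*(z + 3)*(z^3 - 3*z + 2) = (z - 3)*(z + 2)*(z + 3)*(z^2 - 2*z + 1) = (z - 3)*(z - 1)*(z + 2)*(z + 3)*(z - 1)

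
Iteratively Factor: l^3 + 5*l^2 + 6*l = (l + 3)*(l^2 + 2*l) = (l + 2)*(l + 3)*(l)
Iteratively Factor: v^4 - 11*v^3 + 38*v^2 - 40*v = (v)*(v^3 - 11*v^2 + 38*v - 40) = v*(v - 4)*(v^2 - 7*v + 10) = v*(v - 5)*(v - 4)*(v - 2)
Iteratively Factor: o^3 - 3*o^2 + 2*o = (o)*(o^2 - 3*o + 2) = o*(o - 2)*(o - 1)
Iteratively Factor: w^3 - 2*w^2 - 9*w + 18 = (w - 2)*(w^2 - 9) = (w - 3)*(w - 2)*(w + 3)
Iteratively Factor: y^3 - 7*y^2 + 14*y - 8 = (y - 2)*(y^2 - 5*y + 4) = (y - 4)*(y - 2)*(y - 1)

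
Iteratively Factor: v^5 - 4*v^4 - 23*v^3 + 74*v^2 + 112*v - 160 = (v + 2)*(v^4 - 6*v^3 - 11*v^2 + 96*v - 80) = (v + 2)*(v + 4)*(v^3 - 10*v^2 + 29*v - 20) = (v - 1)*(v + 2)*(v + 4)*(v^2 - 9*v + 20) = (v - 5)*(v - 1)*(v + 2)*(v + 4)*(v - 4)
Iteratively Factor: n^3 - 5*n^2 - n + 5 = (n - 5)*(n^2 - 1) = (n - 5)*(n - 1)*(n + 1)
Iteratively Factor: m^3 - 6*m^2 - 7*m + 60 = (m + 3)*(m^2 - 9*m + 20) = (m - 5)*(m + 3)*(m - 4)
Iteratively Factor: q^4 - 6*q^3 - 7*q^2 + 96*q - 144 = (q - 3)*(q^3 - 3*q^2 - 16*q + 48) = (q - 4)*(q - 3)*(q^2 + q - 12) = (q - 4)*(q - 3)^2*(q + 4)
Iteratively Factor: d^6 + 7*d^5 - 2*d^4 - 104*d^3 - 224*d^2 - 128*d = (d)*(d^5 + 7*d^4 - 2*d^3 - 104*d^2 - 224*d - 128) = d*(d + 4)*(d^4 + 3*d^3 - 14*d^2 - 48*d - 32) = d*(d + 2)*(d + 4)*(d^3 + d^2 - 16*d - 16) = d*(d + 1)*(d + 2)*(d + 4)*(d^2 - 16) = d*(d + 1)*(d + 2)*(d + 4)^2*(d - 4)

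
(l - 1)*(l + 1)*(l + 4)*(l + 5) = l^4 + 9*l^3 + 19*l^2 - 9*l - 20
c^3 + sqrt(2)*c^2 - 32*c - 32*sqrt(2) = (c - 4*sqrt(2))*(c + sqrt(2))*(c + 4*sqrt(2))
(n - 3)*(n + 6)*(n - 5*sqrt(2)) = n^3 - 5*sqrt(2)*n^2 + 3*n^2 - 15*sqrt(2)*n - 18*n + 90*sqrt(2)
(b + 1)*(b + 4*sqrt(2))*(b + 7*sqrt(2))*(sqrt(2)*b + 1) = sqrt(2)*b^4 + sqrt(2)*b^3 + 23*b^3 + 23*b^2 + 67*sqrt(2)*b^2 + 56*b + 67*sqrt(2)*b + 56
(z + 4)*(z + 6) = z^2 + 10*z + 24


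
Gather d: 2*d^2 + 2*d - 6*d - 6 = 2*d^2 - 4*d - 6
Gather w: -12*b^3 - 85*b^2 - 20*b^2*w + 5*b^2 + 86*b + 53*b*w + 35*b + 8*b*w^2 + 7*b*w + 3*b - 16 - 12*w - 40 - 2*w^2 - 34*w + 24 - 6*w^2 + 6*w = -12*b^3 - 80*b^2 + 124*b + w^2*(8*b - 8) + w*(-20*b^2 + 60*b - 40) - 32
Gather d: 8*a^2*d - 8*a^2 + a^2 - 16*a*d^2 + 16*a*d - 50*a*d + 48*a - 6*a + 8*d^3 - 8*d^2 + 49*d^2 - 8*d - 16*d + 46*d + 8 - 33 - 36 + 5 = -7*a^2 + 42*a + 8*d^3 + d^2*(41 - 16*a) + d*(8*a^2 - 34*a + 22) - 56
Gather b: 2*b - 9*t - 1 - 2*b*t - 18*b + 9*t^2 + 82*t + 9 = b*(-2*t - 16) + 9*t^2 + 73*t + 8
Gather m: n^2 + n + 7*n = n^2 + 8*n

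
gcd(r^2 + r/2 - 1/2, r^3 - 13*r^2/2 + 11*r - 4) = r - 1/2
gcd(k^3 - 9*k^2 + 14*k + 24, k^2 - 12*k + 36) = k - 6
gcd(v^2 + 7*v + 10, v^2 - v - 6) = v + 2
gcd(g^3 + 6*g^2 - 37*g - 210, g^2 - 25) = g + 5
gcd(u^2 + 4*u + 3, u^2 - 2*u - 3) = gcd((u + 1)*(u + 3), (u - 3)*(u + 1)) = u + 1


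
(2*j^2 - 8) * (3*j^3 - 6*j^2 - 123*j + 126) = 6*j^5 - 12*j^4 - 270*j^3 + 300*j^2 + 984*j - 1008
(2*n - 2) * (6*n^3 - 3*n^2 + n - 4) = 12*n^4 - 18*n^3 + 8*n^2 - 10*n + 8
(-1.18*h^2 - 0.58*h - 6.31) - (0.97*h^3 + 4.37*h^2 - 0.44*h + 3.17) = -0.97*h^3 - 5.55*h^2 - 0.14*h - 9.48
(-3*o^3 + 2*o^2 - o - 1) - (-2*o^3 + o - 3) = -o^3 + 2*o^2 - 2*o + 2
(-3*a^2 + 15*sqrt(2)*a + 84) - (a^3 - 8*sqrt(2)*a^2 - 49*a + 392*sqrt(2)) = -a^3 - 3*a^2 + 8*sqrt(2)*a^2 + 15*sqrt(2)*a + 49*a - 392*sqrt(2) + 84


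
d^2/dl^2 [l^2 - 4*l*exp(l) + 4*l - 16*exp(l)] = -4*l*exp(l) - 24*exp(l) + 2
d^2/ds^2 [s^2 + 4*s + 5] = 2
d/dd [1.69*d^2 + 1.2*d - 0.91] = 3.38*d + 1.2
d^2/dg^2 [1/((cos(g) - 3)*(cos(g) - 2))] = (-4*sin(g)^4 + 3*sin(g)^2 - 195*cos(g)/4 + 15*cos(3*g)/4 + 39)/((cos(g) - 3)^3*(cos(g) - 2)^3)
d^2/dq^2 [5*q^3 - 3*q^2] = 30*q - 6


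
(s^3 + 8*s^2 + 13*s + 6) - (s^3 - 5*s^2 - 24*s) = 13*s^2 + 37*s + 6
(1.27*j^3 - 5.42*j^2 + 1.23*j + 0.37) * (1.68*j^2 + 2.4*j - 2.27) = 2.1336*j^5 - 6.0576*j^4 - 13.8245*j^3 + 15.877*j^2 - 1.9041*j - 0.8399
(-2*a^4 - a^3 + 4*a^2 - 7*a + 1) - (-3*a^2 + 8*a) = -2*a^4 - a^3 + 7*a^2 - 15*a + 1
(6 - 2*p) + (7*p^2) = 7*p^2 - 2*p + 6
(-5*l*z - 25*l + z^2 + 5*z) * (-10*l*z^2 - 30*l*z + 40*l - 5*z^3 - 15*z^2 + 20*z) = 50*l^2*z^3 + 400*l^2*z^2 + 550*l^2*z - 1000*l^2 + 15*l*z^4 + 120*l*z^3 + 165*l*z^2 - 300*l*z - 5*z^5 - 40*z^4 - 55*z^3 + 100*z^2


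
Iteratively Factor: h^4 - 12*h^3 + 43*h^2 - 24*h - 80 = (h - 4)*(h^3 - 8*h^2 + 11*h + 20) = (h - 5)*(h - 4)*(h^2 - 3*h - 4) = (h - 5)*(h - 4)^2*(h + 1)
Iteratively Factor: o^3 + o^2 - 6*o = (o + 3)*(o^2 - 2*o) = o*(o + 3)*(o - 2)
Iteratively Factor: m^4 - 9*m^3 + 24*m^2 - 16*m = (m - 1)*(m^3 - 8*m^2 + 16*m) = m*(m - 1)*(m^2 - 8*m + 16) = m*(m - 4)*(m - 1)*(m - 4)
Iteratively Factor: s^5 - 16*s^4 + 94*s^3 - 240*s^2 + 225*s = (s - 5)*(s^4 - 11*s^3 + 39*s^2 - 45*s) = (s - 5)*(s - 3)*(s^3 - 8*s^2 + 15*s) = (s - 5)*(s - 3)^2*(s^2 - 5*s) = (s - 5)^2*(s - 3)^2*(s)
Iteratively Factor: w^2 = (w)*(w)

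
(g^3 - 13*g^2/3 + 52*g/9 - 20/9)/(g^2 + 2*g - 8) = (9*g^2 - 21*g + 10)/(9*(g + 4))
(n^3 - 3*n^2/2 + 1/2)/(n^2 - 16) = (2*n^3 - 3*n^2 + 1)/(2*(n^2 - 16))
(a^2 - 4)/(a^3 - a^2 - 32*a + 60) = (a + 2)/(a^2 + a - 30)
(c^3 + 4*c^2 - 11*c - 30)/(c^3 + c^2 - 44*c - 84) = (c^2 + 2*c - 15)/(c^2 - c - 42)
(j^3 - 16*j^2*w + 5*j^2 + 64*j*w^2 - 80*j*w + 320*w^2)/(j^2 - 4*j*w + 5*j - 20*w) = (-j^2 + 16*j*w - 64*w^2)/(-j + 4*w)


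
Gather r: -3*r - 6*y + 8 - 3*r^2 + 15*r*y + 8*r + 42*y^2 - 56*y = -3*r^2 + r*(15*y + 5) + 42*y^2 - 62*y + 8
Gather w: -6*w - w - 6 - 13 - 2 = -7*w - 21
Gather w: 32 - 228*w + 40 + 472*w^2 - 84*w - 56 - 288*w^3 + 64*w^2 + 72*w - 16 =-288*w^3 + 536*w^2 - 240*w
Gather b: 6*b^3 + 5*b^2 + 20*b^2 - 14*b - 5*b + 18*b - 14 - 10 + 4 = 6*b^3 + 25*b^2 - b - 20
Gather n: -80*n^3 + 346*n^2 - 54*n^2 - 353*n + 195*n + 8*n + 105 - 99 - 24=-80*n^3 + 292*n^2 - 150*n - 18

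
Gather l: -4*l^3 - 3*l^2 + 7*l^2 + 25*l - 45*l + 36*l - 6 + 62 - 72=-4*l^3 + 4*l^2 + 16*l - 16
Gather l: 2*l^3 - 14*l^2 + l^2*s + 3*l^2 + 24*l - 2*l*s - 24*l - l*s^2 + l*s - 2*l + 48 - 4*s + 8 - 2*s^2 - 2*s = 2*l^3 + l^2*(s - 11) + l*(-s^2 - s - 2) - 2*s^2 - 6*s + 56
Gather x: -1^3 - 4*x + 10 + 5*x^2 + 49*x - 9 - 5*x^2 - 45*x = 0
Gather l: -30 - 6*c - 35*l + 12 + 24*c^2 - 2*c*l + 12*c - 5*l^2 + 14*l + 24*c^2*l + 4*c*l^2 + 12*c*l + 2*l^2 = 24*c^2 + 6*c + l^2*(4*c - 3) + l*(24*c^2 + 10*c - 21) - 18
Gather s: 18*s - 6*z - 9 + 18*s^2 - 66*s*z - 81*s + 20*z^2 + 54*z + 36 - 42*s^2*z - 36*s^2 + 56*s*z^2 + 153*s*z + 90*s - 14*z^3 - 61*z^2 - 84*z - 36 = s^2*(-42*z - 18) + s*(56*z^2 + 87*z + 27) - 14*z^3 - 41*z^2 - 36*z - 9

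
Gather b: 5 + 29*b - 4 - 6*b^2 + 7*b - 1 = -6*b^2 + 36*b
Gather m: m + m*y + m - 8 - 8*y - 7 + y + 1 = m*(y + 2) - 7*y - 14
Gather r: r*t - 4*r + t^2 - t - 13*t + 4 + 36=r*(t - 4) + t^2 - 14*t + 40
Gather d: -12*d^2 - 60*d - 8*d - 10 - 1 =-12*d^2 - 68*d - 11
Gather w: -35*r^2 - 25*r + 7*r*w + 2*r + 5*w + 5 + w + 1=-35*r^2 - 23*r + w*(7*r + 6) + 6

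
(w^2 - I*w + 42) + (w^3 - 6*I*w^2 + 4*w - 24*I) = w^3 + w^2 - 6*I*w^2 + 4*w - I*w + 42 - 24*I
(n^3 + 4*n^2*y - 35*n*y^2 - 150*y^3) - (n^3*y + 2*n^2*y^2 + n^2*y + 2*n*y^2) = -n^3*y + n^3 - 2*n^2*y^2 + 3*n^2*y - 37*n*y^2 - 150*y^3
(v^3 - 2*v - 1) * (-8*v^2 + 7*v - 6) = -8*v^5 + 7*v^4 + 10*v^3 - 6*v^2 + 5*v + 6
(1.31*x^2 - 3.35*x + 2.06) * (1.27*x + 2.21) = 1.6637*x^3 - 1.3594*x^2 - 4.7873*x + 4.5526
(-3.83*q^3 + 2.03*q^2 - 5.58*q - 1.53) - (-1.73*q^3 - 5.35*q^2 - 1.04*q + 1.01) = -2.1*q^3 + 7.38*q^2 - 4.54*q - 2.54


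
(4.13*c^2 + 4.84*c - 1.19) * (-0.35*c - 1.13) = -1.4455*c^3 - 6.3609*c^2 - 5.0527*c + 1.3447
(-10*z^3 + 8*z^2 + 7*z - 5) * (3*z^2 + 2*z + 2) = -30*z^5 + 4*z^4 + 17*z^3 + 15*z^2 + 4*z - 10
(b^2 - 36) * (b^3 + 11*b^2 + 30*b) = b^5 + 11*b^4 - 6*b^3 - 396*b^2 - 1080*b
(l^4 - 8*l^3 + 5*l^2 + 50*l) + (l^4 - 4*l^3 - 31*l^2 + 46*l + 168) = 2*l^4 - 12*l^3 - 26*l^2 + 96*l + 168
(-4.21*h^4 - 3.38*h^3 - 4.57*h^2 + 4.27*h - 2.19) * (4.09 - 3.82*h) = 16.0822*h^5 - 4.3073*h^4 + 3.6332*h^3 - 35.0027*h^2 + 25.8301*h - 8.9571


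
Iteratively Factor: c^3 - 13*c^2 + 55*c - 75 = (c - 5)*(c^2 - 8*c + 15) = (c - 5)*(c - 3)*(c - 5)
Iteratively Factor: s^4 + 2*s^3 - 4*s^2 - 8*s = (s)*(s^3 + 2*s^2 - 4*s - 8) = s*(s - 2)*(s^2 + 4*s + 4) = s*(s - 2)*(s + 2)*(s + 2)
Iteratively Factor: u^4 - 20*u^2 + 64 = (u + 2)*(u^3 - 2*u^2 - 16*u + 32) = (u + 2)*(u + 4)*(u^2 - 6*u + 8) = (u - 2)*(u + 2)*(u + 4)*(u - 4)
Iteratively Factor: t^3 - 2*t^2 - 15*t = (t - 5)*(t^2 + 3*t) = t*(t - 5)*(t + 3)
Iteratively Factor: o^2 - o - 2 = (o - 2)*(o + 1)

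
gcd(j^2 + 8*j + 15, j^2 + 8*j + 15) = j^2 + 8*j + 15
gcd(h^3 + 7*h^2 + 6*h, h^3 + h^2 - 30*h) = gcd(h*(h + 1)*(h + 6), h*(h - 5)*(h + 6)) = h^2 + 6*h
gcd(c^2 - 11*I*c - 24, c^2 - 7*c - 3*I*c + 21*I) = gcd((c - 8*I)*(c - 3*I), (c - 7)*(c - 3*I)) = c - 3*I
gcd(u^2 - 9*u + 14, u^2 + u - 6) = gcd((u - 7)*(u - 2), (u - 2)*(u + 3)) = u - 2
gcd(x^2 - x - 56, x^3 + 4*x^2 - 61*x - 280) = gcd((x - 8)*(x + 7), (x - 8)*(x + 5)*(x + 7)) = x^2 - x - 56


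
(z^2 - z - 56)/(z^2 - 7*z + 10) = (z^2 - z - 56)/(z^2 - 7*z + 10)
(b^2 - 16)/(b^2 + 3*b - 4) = (b - 4)/(b - 1)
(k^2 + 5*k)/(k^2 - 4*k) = (k + 5)/(k - 4)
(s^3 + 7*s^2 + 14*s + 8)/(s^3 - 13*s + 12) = (s^2 + 3*s + 2)/(s^2 - 4*s + 3)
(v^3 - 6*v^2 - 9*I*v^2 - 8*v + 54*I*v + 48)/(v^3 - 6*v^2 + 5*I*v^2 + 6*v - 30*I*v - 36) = (v - 8*I)/(v + 6*I)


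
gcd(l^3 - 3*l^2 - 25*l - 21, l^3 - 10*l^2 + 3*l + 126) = l^2 - 4*l - 21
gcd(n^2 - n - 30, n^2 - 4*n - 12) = n - 6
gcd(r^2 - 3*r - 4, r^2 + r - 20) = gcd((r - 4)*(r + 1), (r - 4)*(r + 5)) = r - 4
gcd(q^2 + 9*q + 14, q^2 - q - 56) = q + 7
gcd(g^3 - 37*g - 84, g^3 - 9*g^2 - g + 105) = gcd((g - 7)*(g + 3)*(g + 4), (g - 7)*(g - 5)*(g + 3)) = g^2 - 4*g - 21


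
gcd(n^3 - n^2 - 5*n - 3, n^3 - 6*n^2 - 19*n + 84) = n - 3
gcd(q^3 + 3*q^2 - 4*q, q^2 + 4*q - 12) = 1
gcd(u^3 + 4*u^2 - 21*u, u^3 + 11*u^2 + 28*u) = u^2 + 7*u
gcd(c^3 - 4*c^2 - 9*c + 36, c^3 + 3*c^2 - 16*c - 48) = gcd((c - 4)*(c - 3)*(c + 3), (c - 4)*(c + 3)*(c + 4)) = c^2 - c - 12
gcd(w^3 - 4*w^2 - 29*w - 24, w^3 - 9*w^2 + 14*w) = 1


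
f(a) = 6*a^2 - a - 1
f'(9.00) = 107.00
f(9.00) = 476.00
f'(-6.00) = -73.00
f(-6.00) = 221.00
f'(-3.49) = -42.88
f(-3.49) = 75.57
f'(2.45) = 28.40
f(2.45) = 32.56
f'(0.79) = 8.48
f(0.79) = 1.95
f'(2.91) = 33.92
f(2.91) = 46.90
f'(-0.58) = -7.96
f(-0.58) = 1.60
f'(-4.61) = -56.32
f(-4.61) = 131.12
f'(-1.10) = -14.20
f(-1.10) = 7.36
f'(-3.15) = -38.80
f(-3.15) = 61.68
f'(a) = 12*a - 1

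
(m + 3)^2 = m^2 + 6*m + 9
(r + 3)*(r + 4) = r^2 + 7*r + 12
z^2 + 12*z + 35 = (z + 5)*(z + 7)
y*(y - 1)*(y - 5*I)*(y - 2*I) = y^4 - y^3 - 7*I*y^3 - 10*y^2 + 7*I*y^2 + 10*y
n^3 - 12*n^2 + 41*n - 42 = (n - 7)*(n - 3)*(n - 2)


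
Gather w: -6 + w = w - 6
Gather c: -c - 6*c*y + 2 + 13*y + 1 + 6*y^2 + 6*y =c*(-6*y - 1) + 6*y^2 + 19*y + 3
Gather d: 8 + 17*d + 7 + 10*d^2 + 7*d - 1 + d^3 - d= d^3 + 10*d^2 + 23*d + 14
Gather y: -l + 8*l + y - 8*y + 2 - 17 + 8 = 7*l - 7*y - 7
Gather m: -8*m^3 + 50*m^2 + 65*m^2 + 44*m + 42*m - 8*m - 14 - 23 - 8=-8*m^3 + 115*m^2 + 78*m - 45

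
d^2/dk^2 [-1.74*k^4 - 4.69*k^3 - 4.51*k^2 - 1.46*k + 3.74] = -20.88*k^2 - 28.14*k - 9.02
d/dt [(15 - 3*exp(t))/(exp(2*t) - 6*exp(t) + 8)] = 3*(2*(exp(t) - 5)*(exp(t) - 3) - exp(2*t) + 6*exp(t) - 8)*exp(t)/(exp(2*t) - 6*exp(t) + 8)^2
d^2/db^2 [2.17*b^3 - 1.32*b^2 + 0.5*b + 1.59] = 13.02*b - 2.64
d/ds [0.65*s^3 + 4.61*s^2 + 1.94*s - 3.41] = 1.95*s^2 + 9.22*s + 1.94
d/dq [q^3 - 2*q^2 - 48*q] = 3*q^2 - 4*q - 48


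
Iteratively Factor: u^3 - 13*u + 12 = (u - 1)*(u^2 + u - 12) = (u - 3)*(u - 1)*(u + 4)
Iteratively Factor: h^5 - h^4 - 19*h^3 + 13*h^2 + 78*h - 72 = (h - 2)*(h^4 + h^3 - 17*h^2 - 21*h + 36) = (h - 4)*(h - 2)*(h^3 + 5*h^2 + 3*h - 9) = (h - 4)*(h - 2)*(h + 3)*(h^2 + 2*h - 3) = (h - 4)*(h - 2)*(h + 3)^2*(h - 1)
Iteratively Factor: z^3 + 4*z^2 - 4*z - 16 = (z - 2)*(z^2 + 6*z + 8) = (z - 2)*(z + 2)*(z + 4)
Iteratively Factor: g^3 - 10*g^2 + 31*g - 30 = (g - 5)*(g^2 - 5*g + 6) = (g - 5)*(g - 3)*(g - 2)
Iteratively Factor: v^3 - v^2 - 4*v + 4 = (v + 2)*(v^2 - 3*v + 2) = (v - 2)*(v + 2)*(v - 1)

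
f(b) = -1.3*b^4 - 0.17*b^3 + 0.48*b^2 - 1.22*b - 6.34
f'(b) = -5.2*b^3 - 0.51*b^2 + 0.96*b - 1.22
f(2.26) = -42.52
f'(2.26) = -61.68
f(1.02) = -8.67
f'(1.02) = -6.29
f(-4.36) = -447.58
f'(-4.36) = 415.89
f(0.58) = -7.07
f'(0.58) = -1.85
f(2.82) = -91.99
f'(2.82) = -119.18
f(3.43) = -191.67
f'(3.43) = -213.77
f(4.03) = -357.48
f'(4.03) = -345.98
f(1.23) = -10.41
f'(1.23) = -10.49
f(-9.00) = -8361.85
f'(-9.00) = 3739.63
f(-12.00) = -26585.62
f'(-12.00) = 8899.42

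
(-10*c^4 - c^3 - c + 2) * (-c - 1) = 10*c^5 + 11*c^4 + c^3 + c^2 - c - 2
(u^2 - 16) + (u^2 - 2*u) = 2*u^2 - 2*u - 16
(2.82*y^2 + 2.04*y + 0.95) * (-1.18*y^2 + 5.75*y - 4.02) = -3.3276*y^4 + 13.8078*y^3 - 0.727399999999998*y^2 - 2.7383*y - 3.819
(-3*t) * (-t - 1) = 3*t^2 + 3*t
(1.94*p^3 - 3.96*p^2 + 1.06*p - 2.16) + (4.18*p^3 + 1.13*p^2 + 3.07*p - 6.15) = 6.12*p^3 - 2.83*p^2 + 4.13*p - 8.31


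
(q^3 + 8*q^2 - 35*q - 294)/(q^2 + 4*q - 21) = (q^2 + q - 42)/(q - 3)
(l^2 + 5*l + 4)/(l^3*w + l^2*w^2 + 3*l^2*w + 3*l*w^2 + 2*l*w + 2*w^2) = (l + 4)/(w*(l^2 + l*w + 2*l + 2*w))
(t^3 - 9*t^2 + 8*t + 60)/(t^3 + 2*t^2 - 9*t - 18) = (t^2 - 11*t + 30)/(t^2 - 9)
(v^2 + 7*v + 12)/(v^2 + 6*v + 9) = (v + 4)/(v + 3)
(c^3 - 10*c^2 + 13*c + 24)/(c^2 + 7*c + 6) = (c^2 - 11*c + 24)/(c + 6)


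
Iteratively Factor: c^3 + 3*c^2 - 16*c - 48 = (c - 4)*(c^2 + 7*c + 12) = (c - 4)*(c + 3)*(c + 4)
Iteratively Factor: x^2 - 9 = (x - 3)*(x + 3)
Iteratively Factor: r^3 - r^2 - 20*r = (r - 5)*(r^2 + 4*r) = (r - 5)*(r + 4)*(r)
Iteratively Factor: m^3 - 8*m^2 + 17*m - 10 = (m - 5)*(m^2 - 3*m + 2) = (m - 5)*(m - 1)*(m - 2)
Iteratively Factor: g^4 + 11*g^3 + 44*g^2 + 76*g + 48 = (g + 3)*(g^3 + 8*g^2 + 20*g + 16) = (g + 3)*(g + 4)*(g^2 + 4*g + 4) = (g + 2)*(g + 3)*(g + 4)*(g + 2)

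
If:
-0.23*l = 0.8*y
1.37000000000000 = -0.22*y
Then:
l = 21.66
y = -6.23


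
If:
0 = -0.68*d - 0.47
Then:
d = -0.69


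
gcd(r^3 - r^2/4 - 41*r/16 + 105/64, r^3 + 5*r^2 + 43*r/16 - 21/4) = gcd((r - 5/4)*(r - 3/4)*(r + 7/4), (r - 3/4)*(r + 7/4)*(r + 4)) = r^2 + r - 21/16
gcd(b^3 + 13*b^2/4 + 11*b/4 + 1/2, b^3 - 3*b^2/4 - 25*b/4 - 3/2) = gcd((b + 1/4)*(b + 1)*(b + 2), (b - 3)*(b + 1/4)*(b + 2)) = b^2 + 9*b/4 + 1/2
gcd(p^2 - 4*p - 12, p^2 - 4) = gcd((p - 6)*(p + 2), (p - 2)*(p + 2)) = p + 2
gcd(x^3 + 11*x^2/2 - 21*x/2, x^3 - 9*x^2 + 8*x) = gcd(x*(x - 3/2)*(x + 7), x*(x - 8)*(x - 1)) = x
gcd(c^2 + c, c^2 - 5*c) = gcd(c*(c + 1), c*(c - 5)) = c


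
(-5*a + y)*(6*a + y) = -30*a^2 + a*y + y^2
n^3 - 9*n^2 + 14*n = n*(n - 7)*(n - 2)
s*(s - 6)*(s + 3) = s^3 - 3*s^2 - 18*s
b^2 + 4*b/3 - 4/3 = (b - 2/3)*(b + 2)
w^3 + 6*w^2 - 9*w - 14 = (w - 2)*(w + 1)*(w + 7)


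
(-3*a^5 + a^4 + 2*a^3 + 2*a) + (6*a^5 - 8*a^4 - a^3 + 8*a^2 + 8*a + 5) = 3*a^5 - 7*a^4 + a^3 + 8*a^2 + 10*a + 5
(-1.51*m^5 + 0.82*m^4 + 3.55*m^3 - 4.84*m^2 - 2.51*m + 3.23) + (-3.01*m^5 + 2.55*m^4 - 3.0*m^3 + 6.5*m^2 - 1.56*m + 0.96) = -4.52*m^5 + 3.37*m^4 + 0.55*m^3 + 1.66*m^2 - 4.07*m + 4.19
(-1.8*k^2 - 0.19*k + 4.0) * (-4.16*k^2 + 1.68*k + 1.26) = 7.488*k^4 - 2.2336*k^3 - 19.2272*k^2 + 6.4806*k + 5.04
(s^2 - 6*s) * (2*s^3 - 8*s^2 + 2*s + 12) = 2*s^5 - 20*s^4 + 50*s^3 - 72*s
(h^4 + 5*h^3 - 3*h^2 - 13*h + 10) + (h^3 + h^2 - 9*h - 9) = h^4 + 6*h^3 - 2*h^2 - 22*h + 1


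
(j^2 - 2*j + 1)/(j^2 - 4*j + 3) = (j - 1)/(j - 3)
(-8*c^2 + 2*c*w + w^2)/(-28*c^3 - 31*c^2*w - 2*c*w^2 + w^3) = (-2*c + w)/(-7*c^2 - 6*c*w + w^2)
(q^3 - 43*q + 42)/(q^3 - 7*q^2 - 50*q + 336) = (q - 1)/(q - 8)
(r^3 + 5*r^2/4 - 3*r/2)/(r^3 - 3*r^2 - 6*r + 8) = r*(4*r - 3)/(4*(r^2 - 5*r + 4))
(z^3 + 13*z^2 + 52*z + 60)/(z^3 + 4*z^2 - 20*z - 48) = (z + 5)/(z - 4)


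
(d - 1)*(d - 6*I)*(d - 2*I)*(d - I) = d^4 - d^3 - 9*I*d^3 - 20*d^2 + 9*I*d^2 + 20*d + 12*I*d - 12*I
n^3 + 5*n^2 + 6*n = n*(n + 2)*(n + 3)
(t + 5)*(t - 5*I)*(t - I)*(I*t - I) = I*t^4 + 6*t^3 + 4*I*t^3 + 24*t^2 - 10*I*t^2 - 30*t - 20*I*t + 25*I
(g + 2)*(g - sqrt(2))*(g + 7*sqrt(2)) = g^3 + 2*g^2 + 6*sqrt(2)*g^2 - 14*g + 12*sqrt(2)*g - 28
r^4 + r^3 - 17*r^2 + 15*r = r*(r - 3)*(r - 1)*(r + 5)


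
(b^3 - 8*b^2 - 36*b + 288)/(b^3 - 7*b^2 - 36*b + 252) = (b - 8)/(b - 7)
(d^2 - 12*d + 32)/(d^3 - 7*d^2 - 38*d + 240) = (d - 4)/(d^2 + d - 30)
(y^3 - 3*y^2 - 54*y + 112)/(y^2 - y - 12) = (-y^3 + 3*y^2 + 54*y - 112)/(-y^2 + y + 12)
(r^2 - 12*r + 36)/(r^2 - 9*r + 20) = (r^2 - 12*r + 36)/(r^2 - 9*r + 20)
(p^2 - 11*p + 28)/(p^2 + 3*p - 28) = (p - 7)/(p + 7)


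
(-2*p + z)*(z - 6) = -2*p*z + 12*p + z^2 - 6*z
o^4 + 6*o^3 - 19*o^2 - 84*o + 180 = (o - 3)*(o - 2)*(o + 5)*(o + 6)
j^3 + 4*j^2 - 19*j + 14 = (j - 2)*(j - 1)*(j + 7)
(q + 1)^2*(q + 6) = q^3 + 8*q^2 + 13*q + 6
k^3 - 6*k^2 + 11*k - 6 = (k - 3)*(k - 2)*(k - 1)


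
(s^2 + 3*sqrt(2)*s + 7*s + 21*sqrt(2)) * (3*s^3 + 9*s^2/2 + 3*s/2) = 3*s^5 + 9*sqrt(2)*s^4 + 51*s^4/2 + 33*s^3 + 153*sqrt(2)*s^3/2 + 21*s^2/2 + 99*sqrt(2)*s^2 + 63*sqrt(2)*s/2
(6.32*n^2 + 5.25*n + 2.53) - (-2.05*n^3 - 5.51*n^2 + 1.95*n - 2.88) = 2.05*n^3 + 11.83*n^2 + 3.3*n + 5.41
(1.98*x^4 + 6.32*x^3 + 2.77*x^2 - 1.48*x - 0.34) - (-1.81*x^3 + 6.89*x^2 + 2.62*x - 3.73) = 1.98*x^4 + 8.13*x^3 - 4.12*x^2 - 4.1*x + 3.39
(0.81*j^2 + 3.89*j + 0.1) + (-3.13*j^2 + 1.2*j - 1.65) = -2.32*j^2 + 5.09*j - 1.55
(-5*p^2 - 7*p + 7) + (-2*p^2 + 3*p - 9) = -7*p^2 - 4*p - 2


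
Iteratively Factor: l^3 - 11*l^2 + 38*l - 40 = (l - 5)*(l^2 - 6*l + 8) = (l - 5)*(l - 2)*(l - 4)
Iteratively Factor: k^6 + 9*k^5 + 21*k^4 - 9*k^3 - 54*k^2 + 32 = (k + 2)*(k^5 + 7*k^4 + 7*k^3 - 23*k^2 - 8*k + 16) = (k + 2)*(k + 4)*(k^4 + 3*k^3 - 5*k^2 - 3*k + 4) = (k + 1)*(k + 2)*(k + 4)*(k^3 + 2*k^2 - 7*k + 4) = (k - 1)*(k + 1)*(k + 2)*(k + 4)*(k^2 + 3*k - 4) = (k - 1)*(k + 1)*(k + 2)*(k + 4)^2*(k - 1)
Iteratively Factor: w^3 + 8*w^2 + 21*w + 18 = (w + 3)*(w^2 + 5*w + 6) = (w + 2)*(w + 3)*(w + 3)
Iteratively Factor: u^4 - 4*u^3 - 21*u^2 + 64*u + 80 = (u - 4)*(u^3 - 21*u - 20) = (u - 4)*(u + 4)*(u^2 - 4*u - 5) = (u - 5)*(u - 4)*(u + 4)*(u + 1)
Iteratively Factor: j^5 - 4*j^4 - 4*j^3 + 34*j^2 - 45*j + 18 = (j - 2)*(j^4 - 2*j^3 - 8*j^2 + 18*j - 9) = (j - 3)*(j - 2)*(j^3 + j^2 - 5*j + 3) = (j - 3)*(j - 2)*(j - 1)*(j^2 + 2*j - 3) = (j - 3)*(j - 2)*(j - 1)^2*(j + 3)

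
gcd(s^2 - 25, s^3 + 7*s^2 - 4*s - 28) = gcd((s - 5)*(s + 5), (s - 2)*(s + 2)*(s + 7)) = 1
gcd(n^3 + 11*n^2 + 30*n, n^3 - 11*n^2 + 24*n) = n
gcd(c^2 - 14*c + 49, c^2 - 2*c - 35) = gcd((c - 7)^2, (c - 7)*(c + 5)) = c - 7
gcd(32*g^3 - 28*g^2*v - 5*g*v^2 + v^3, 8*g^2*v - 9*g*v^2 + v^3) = 8*g^2 - 9*g*v + v^2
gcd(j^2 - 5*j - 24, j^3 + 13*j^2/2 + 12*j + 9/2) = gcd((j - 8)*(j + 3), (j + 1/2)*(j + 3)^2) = j + 3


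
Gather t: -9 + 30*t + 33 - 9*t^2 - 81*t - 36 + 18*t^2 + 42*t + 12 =9*t^2 - 9*t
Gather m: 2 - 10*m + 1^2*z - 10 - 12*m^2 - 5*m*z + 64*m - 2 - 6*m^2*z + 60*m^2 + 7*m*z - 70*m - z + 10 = m^2*(48 - 6*z) + m*(2*z - 16)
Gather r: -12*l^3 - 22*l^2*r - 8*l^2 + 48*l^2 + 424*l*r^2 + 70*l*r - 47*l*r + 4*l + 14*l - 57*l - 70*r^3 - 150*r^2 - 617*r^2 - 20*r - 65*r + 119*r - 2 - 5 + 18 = -12*l^3 + 40*l^2 - 39*l - 70*r^3 + r^2*(424*l - 767) + r*(-22*l^2 + 23*l + 34) + 11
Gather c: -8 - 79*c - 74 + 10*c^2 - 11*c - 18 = 10*c^2 - 90*c - 100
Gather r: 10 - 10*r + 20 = 30 - 10*r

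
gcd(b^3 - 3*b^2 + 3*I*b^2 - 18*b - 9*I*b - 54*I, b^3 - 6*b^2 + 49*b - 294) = b - 6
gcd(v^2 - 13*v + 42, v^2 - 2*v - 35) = v - 7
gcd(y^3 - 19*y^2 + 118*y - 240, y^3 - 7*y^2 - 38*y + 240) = y^2 - 13*y + 40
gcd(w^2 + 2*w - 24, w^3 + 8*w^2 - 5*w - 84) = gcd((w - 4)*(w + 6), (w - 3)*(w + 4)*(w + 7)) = 1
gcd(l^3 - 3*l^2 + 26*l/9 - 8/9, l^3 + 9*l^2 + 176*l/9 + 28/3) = 1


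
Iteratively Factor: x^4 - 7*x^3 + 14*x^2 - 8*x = (x - 2)*(x^3 - 5*x^2 + 4*x) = (x - 4)*(x - 2)*(x^2 - x) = (x - 4)*(x - 2)*(x - 1)*(x)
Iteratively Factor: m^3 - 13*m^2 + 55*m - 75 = (m - 5)*(m^2 - 8*m + 15) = (m - 5)*(m - 3)*(m - 5)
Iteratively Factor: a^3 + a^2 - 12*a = (a)*(a^2 + a - 12) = a*(a + 4)*(a - 3)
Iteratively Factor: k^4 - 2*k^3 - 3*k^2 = (k + 1)*(k^3 - 3*k^2) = k*(k + 1)*(k^2 - 3*k) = k*(k - 3)*(k + 1)*(k)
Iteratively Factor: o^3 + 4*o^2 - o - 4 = (o + 4)*(o^2 - 1) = (o + 1)*(o + 4)*(o - 1)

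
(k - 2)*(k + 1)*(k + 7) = k^3 + 6*k^2 - 9*k - 14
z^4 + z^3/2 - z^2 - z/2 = z*(z - 1)*(z + 1/2)*(z + 1)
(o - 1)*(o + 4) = o^2 + 3*o - 4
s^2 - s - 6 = (s - 3)*(s + 2)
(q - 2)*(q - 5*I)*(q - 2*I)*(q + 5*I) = q^4 - 2*q^3 - 2*I*q^3 + 25*q^2 + 4*I*q^2 - 50*q - 50*I*q + 100*I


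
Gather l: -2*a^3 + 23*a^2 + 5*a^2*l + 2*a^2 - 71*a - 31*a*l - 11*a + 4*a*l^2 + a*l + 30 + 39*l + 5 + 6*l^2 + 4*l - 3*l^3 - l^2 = -2*a^3 + 25*a^2 - 82*a - 3*l^3 + l^2*(4*a + 5) + l*(5*a^2 - 30*a + 43) + 35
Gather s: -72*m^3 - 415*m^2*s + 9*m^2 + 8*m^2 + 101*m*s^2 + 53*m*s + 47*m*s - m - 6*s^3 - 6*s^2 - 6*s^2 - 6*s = -72*m^3 + 17*m^2 - m - 6*s^3 + s^2*(101*m - 12) + s*(-415*m^2 + 100*m - 6)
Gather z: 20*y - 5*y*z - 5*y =-5*y*z + 15*y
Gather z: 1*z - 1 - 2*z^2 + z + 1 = -2*z^2 + 2*z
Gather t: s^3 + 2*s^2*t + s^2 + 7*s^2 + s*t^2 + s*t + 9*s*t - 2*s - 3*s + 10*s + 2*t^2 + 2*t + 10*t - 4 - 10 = s^3 + 8*s^2 + 5*s + t^2*(s + 2) + t*(2*s^2 + 10*s + 12) - 14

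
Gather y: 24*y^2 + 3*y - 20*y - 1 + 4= 24*y^2 - 17*y + 3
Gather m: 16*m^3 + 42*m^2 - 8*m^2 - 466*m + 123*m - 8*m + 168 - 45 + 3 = 16*m^3 + 34*m^2 - 351*m + 126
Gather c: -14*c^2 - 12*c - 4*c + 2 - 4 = -14*c^2 - 16*c - 2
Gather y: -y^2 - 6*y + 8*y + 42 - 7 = -y^2 + 2*y + 35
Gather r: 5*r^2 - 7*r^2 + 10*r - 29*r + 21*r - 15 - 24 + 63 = -2*r^2 + 2*r + 24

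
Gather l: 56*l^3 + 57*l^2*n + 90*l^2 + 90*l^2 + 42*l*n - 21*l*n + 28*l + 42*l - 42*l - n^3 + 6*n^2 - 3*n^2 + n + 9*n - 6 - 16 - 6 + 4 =56*l^3 + l^2*(57*n + 180) + l*(21*n + 28) - n^3 + 3*n^2 + 10*n - 24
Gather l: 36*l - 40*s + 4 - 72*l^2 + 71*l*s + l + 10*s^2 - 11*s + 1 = -72*l^2 + l*(71*s + 37) + 10*s^2 - 51*s + 5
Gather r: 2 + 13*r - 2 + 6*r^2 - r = 6*r^2 + 12*r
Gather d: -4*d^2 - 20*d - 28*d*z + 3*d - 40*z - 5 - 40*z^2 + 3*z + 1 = -4*d^2 + d*(-28*z - 17) - 40*z^2 - 37*z - 4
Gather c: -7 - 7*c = -7*c - 7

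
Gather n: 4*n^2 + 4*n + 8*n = 4*n^2 + 12*n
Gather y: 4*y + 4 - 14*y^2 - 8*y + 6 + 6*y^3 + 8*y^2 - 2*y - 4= 6*y^3 - 6*y^2 - 6*y + 6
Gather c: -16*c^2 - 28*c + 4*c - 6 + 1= -16*c^2 - 24*c - 5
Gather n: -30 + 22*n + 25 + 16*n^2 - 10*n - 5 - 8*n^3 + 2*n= -8*n^3 + 16*n^2 + 14*n - 10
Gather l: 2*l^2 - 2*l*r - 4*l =2*l^2 + l*(-2*r - 4)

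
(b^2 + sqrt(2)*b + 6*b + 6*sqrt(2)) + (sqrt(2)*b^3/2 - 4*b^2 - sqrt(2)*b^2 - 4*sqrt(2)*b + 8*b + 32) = sqrt(2)*b^3/2 - 3*b^2 - sqrt(2)*b^2 - 3*sqrt(2)*b + 14*b + 6*sqrt(2) + 32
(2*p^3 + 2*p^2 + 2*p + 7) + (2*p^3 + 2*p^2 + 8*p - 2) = 4*p^3 + 4*p^2 + 10*p + 5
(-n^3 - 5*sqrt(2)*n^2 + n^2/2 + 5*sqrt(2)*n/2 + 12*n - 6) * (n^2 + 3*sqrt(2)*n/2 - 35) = -n^5 - 13*sqrt(2)*n^4/2 + n^4/2 + 13*sqrt(2)*n^3/4 + 32*n^3 - 16*n^2 + 193*sqrt(2)*n^2 - 420*n - 193*sqrt(2)*n/2 + 210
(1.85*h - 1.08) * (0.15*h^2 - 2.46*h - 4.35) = 0.2775*h^3 - 4.713*h^2 - 5.3907*h + 4.698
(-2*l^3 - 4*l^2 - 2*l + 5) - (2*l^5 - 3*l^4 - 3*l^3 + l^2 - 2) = -2*l^5 + 3*l^4 + l^3 - 5*l^2 - 2*l + 7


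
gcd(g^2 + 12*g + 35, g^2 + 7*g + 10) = g + 5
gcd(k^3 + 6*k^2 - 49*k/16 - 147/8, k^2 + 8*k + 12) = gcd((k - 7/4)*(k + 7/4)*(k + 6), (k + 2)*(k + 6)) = k + 6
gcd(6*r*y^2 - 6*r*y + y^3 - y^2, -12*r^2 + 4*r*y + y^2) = 6*r + y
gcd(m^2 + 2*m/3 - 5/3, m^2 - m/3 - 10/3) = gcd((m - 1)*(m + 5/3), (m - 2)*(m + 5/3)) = m + 5/3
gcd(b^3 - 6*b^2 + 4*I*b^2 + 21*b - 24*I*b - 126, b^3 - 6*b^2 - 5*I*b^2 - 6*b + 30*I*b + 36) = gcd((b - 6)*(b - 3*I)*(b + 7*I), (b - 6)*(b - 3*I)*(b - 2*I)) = b^2 + b*(-6 - 3*I) + 18*I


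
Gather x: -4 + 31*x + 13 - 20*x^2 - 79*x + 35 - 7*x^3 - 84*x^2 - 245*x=-7*x^3 - 104*x^2 - 293*x + 44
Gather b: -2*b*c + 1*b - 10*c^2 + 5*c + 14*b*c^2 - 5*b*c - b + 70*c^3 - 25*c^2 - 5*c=b*(14*c^2 - 7*c) + 70*c^3 - 35*c^2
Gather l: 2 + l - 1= l + 1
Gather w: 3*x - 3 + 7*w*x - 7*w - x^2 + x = w*(7*x - 7) - x^2 + 4*x - 3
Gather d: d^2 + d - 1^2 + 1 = d^2 + d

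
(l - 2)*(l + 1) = l^2 - l - 2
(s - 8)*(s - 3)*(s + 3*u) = s^3 + 3*s^2*u - 11*s^2 - 33*s*u + 24*s + 72*u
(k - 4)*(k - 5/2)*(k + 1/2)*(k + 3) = k^4 - 3*k^3 - 45*k^2/4 + 101*k/4 + 15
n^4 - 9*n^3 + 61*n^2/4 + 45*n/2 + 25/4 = (n - 5)^2*(n + 1/2)^2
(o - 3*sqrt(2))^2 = o^2 - 6*sqrt(2)*o + 18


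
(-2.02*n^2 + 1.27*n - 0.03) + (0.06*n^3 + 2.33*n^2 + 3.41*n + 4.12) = 0.06*n^3 + 0.31*n^2 + 4.68*n + 4.09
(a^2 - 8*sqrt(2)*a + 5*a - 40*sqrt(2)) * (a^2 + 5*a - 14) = a^4 - 8*sqrt(2)*a^3 + 10*a^3 - 80*sqrt(2)*a^2 + 11*a^2 - 88*sqrt(2)*a - 70*a + 560*sqrt(2)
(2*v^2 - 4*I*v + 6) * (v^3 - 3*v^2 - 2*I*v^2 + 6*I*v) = 2*v^5 - 6*v^4 - 8*I*v^4 - 2*v^3 + 24*I*v^3 + 6*v^2 - 12*I*v^2 + 36*I*v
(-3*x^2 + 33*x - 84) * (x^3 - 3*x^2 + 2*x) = -3*x^5 + 42*x^4 - 189*x^3 + 318*x^2 - 168*x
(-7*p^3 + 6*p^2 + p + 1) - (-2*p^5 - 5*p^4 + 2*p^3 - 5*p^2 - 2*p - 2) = 2*p^5 + 5*p^4 - 9*p^3 + 11*p^2 + 3*p + 3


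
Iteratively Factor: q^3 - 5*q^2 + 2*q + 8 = (q + 1)*(q^2 - 6*q + 8) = (q - 2)*(q + 1)*(q - 4)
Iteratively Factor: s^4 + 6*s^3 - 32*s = (s)*(s^3 + 6*s^2 - 32) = s*(s + 4)*(s^2 + 2*s - 8) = s*(s - 2)*(s + 4)*(s + 4)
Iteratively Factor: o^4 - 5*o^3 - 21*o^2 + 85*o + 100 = (o - 5)*(o^3 - 21*o - 20) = (o - 5)*(o + 1)*(o^2 - o - 20) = (o - 5)*(o + 1)*(o + 4)*(o - 5)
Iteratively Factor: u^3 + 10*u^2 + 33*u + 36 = (u + 4)*(u^2 + 6*u + 9) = (u + 3)*(u + 4)*(u + 3)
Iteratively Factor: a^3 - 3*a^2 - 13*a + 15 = (a - 1)*(a^2 - 2*a - 15) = (a - 1)*(a + 3)*(a - 5)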